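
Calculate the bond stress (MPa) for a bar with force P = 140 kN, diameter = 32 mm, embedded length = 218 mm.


u = P / (pi * db * ld)
= 140 * 1000 / (pi * 32 * 218)
= 6.388 MPa

6.388


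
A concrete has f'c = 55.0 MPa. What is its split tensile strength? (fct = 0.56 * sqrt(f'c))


fct = 0.56 * sqrt(55.0)
= 0.56 * 7.416
= 4.153 MPa

4.153


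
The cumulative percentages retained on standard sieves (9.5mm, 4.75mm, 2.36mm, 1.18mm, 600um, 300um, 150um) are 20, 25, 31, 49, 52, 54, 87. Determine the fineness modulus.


FM = sum(cumulative % retained) / 100
= 318 / 100
= 3.18

3.18


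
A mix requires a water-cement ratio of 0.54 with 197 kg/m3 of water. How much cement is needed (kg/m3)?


Cement = water / (w/c)
= 197 / 0.54
= 364.8 kg/m3

364.8


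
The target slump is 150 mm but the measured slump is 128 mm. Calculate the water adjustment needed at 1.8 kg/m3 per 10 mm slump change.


Difference = 150 - 128 = 22 mm
Water adjustment = 22 * 1.8 / 10 = 4.0 kg/m3

4.0


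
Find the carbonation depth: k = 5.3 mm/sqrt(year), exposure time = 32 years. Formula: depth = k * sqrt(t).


depth = k * sqrt(t)
= 5.3 * sqrt(32)
= 29.98 mm

29.98


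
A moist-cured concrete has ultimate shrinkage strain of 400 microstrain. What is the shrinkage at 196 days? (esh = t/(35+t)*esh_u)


esh(196) = 196 / (35 + 196) * 400
= 196 / 231 * 400
= 339.4 microstrain

339.4


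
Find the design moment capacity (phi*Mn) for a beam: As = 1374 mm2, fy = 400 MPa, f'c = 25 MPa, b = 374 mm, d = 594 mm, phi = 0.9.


a = As * fy / (0.85 * f'c * b)
= 1374 * 400 / (0.85 * 25 * 374)
= 69.1538 mm
Mn = As * fy * (d - a/2) / 10^6
= 307.4589 kN-m
phi*Mn = 0.9 * 307.4589 = 276.71 kN-m

276.71


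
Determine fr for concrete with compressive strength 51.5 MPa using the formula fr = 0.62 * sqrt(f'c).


fr = 0.62 * sqrt(51.5)
= 4.449 MPa

4.449


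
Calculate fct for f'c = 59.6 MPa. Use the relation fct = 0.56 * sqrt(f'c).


fct = 0.56 * sqrt(59.6)
= 0.56 * 7.72
= 4.323 MPa

4.323


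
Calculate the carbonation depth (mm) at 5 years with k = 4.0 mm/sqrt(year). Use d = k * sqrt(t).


depth = k * sqrt(t)
= 4.0 * sqrt(5)
= 8.94 mm

8.94


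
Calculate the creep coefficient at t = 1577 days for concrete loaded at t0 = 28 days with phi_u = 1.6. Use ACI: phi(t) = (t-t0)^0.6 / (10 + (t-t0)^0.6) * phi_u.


dt = 1577 - 28 = 1549
phi = 1549^0.6 / (10 + 1549^0.6) * 1.6
= 1.426

1.426


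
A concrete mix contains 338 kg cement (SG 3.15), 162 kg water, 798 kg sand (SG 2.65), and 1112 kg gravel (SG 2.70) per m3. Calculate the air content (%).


Vol cement = 338 / (3.15 * 1000) = 0.107302 m3
Vol water = 162 / 1000 = 0.162 m3
Vol sand = 798 / (2.65 * 1000) = 0.301132 m3
Vol gravel = 1112 / (2.70 * 1000) = 0.411852 m3
Total solid + water volume = 0.982286 m3
Air = (1 - 0.982286) * 100 = 1.77%

1.77


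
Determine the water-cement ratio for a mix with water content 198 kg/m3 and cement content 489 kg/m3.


w/c = water / cement
w/c = 198 / 489 = 0.405

0.405


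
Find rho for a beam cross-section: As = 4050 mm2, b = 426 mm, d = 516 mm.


rho = As / (b * d)
= 4050 / (426 * 516)
= 0.0184

0.0184


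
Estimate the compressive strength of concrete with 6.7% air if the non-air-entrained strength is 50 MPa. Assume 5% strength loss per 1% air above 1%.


Strength loss = (6.7 - 1) * 5 = 28.5%
f'c = 50 * (1 - 28.5/100)
= 35.75 MPa

35.75


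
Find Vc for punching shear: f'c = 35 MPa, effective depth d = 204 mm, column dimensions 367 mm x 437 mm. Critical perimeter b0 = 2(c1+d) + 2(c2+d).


b0 = 2*(367 + 204) + 2*(437 + 204) = 2424 mm
Vc = 0.33 * sqrt(35) * 2424 * 204 / 1000
= 965.41 kN

965.41


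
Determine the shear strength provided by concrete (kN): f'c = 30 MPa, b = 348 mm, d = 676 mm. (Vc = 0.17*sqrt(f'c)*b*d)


Vc = 0.17 * sqrt(30) * 348 * 676 / 1000
= 219.05 kN

219.05


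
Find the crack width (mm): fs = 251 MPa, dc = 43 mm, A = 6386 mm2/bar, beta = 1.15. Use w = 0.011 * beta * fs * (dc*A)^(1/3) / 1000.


w = 0.011 * beta * fs * (dc * A)^(1/3) / 1000
= 0.011 * 1.15 * 251 * (43 * 6386)^(1/3) / 1000
= 0.206 mm

0.206


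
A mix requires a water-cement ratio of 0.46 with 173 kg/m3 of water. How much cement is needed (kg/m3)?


Cement = water / (w/c)
= 173 / 0.46
= 376.1 kg/m3

376.1


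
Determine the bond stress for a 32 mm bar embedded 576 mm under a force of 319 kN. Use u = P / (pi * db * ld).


u = P / (pi * db * ld)
= 319 * 1000 / (pi * 32 * 576)
= 5.509 MPa

5.509


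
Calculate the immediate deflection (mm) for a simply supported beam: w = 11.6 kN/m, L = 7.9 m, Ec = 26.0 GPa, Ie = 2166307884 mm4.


Convert: L = 7.9 m = 7900 mm, Ec = 26.0 GPa = 26000 MPa
delta = 5 * 11.6 * 7900^4 / (384 * 26000 * 2166307884)
= 10.45 mm

10.45


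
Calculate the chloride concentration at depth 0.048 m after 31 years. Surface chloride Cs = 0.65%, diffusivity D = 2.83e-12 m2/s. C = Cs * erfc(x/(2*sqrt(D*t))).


t_seconds = 31 * 365.25 * 24 * 3600 = 978285600.0 s
arg = 0.048 / (2 * sqrt(2.83e-12 * 978285600.0))
= 0.4561
erfc(0.4561) = 0.5189
C = 0.65 * 0.5189 = 0.3373%

0.3373


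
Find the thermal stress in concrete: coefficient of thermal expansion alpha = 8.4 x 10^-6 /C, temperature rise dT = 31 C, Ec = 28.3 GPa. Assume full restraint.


sigma = alpha * dT * Ec
= 8.4e-6 * 31 * 28.3 * 1000
= 7.369 MPa

7.369


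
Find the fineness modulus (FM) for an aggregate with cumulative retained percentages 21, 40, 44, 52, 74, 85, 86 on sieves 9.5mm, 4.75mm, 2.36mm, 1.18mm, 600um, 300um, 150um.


FM = sum(cumulative % retained) / 100
= 402 / 100
= 4.02

4.02


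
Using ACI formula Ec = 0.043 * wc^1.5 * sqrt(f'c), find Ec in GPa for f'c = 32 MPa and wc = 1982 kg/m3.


Ec = 0.043 * 1982^1.5 * sqrt(32) / 1000
= 21.46 GPa

21.46


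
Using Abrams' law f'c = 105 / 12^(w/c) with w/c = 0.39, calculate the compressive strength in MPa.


f'c = 105 / 12^0.39
= 105 / 2.636
= 39.84 MPa

39.84


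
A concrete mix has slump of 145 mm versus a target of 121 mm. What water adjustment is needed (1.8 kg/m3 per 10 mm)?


Difference = 121 - 145 = -24 mm
Water adjustment = -24 * 1.8 / 10 = -4.3 kg/m3

-4.3


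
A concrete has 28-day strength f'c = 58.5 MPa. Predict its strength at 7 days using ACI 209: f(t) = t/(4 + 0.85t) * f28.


f(7) = 7 / (4 + 0.85 * 7) * 58.5
= 7 / 9.95 * 58.5
= 41.16 MPa

41.16


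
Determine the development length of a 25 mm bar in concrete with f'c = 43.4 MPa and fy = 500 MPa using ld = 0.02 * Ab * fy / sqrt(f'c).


Ab = pi * 25^2 / 4 = 490.874 mm2
ld = 0.02 * 490.874 * 500 / sqrt(43.4)
= 745.1 mm

745.1


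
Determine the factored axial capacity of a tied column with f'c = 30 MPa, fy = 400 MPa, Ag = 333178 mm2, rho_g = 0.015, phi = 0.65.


Ast = rho * Ag = 0.015 * 333178 = 4997.67 mm2
phi*Pn = 0.65 * 0.80 * (0.85 * 30 * (333178 - 4997.67) + 400 * 4997.67) / 1000
= 5391.19 kN

5391.19


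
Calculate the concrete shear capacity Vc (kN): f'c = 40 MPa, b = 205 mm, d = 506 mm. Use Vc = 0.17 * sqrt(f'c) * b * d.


Vc = 0.17 * sqrt(40) * 205 * 506 / 1000
= 111.53 kN

111.53


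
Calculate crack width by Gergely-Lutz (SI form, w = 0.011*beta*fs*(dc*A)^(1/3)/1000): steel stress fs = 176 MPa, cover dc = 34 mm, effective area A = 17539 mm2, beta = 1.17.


w = 0.011 * beta * fs * (dc * A)^(1/3) / 1000
= 0.011 * 1.17 * 176 * (34 * 17539)^(1/3) / 1000
= 0.191 mm

0.191


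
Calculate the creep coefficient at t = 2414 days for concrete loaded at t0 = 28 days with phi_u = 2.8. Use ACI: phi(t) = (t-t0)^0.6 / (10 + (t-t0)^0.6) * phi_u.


dt = 2414 - 28 = 2386
phi = 2386^0.6 / (10 + 2386^0.6) * 2.8
= 2.559

2.559


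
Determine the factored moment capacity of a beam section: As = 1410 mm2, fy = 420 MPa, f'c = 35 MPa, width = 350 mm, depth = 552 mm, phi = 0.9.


a = As * fy / (0.85 * f'c * b)
= 1410 * 420 / (0.85 * 35 * 350)
= 56.8739 mm
Mn = As * fy * (d - a/2) / 10^6
= 310.054 kN-m
phi*Mn = 0.9 * 310.054 = 279.05 kN-m

279.05


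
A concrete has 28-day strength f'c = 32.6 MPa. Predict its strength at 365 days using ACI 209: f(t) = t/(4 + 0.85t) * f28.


f(365) = 365 / (4 + 0.85 * 365) * 32.6
= 365 / 314.25 * 32.6
= 37.86 MPa

37.86


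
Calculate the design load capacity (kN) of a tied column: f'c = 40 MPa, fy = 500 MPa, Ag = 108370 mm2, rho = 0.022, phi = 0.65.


Ast = rho * Ag = 0.022 * 108370 = 2384.14 mm2
phi*Pn = 0.65 * 0.80 * (0.85 * 40 * (108370 - 2384.14) + 500 * 2384.14) / 1000
= 2493.71 kN

2493.71


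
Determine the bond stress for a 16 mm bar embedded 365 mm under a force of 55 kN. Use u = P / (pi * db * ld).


u = P / (pi * db * ld)
= 55 * 1000 / (pi * 16 * 365)
= 2.998 MPa

2.998


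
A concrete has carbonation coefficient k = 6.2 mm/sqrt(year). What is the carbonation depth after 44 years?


depth = k * sqrt(t)
= 6.2 * sqrt(44)
= 41.13 mm

41.13


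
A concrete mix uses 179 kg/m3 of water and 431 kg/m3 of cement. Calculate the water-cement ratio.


w/c = water / cement
w/c = 179 / 431 = 0.415

0.415


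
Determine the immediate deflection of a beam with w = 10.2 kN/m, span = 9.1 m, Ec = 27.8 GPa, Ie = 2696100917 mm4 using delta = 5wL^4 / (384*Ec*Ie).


Convert: L = 9.1 m = 9100 mm, Ec = 27.8 GPa = 27800 MPa
delta = 5 * 10.2 * 9100^4 / (384 * 27800 * 2696100917)
= 12.15 mm

12.15


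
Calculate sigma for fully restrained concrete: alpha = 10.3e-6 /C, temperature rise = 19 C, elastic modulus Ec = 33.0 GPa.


sigma = alpha * dT * Ec
= 10.3e-6 * 19 * 33.0 * 1000
= 6.458 MPa

6.458


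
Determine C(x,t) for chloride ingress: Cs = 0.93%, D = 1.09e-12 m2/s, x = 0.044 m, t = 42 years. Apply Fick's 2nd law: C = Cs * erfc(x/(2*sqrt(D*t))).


t_seconds = 42 * 365.25 * 24 * 3600 = 1325419200.0 s
arg = 0.044 / (2 * sqrt(1.09e-12 * 1325419200.0))
= 0.5788
erfc(0.5788) = 0.413
C = 0.93 * 0.413 = 0.3841%

0.3841


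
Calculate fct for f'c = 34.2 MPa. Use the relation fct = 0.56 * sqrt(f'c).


fct = 0.56 * sqrt(34.2)
= 0.56 * 5.848
= 3.275 MPa

3.275


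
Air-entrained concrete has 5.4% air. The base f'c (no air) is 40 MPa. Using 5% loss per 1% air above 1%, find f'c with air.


Strength loss = (5.4 - 1) * 5 = 22.0%
f'c = 40 * (1 - 22.0/100)
= 31.2 MPa

31.2


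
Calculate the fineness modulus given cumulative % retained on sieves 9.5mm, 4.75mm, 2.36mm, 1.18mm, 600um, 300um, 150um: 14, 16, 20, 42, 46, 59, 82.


FM = sum(cumulative % retained) / 100
= 279 / 100
= 2.79

2.79


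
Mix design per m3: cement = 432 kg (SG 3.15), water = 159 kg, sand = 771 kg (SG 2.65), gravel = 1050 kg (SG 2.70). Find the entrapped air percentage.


Vol cement = 432 / (3.15 * 1000) = 0.137143 m3
Vol water = 159 / 1000 = 0.159 m3
Vol sand = 771 / (2.65 * 1000) = 0.290943 m3
Vol gravel = 1050 / (2.70 * 1000) = 0.388889 m3
Total solid + water volume = 0.975975 m3
Air = (1 - 0.975975) * 100 = 2.4%

2.4


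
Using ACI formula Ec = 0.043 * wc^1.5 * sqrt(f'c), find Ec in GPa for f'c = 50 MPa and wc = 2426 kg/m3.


Ec = 0.043 * 2426^1.5 * sqrt(50) / 1000
= 36.33 GPa

36.33


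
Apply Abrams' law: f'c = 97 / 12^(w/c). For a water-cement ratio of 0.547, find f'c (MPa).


f'c = 97 / 12^0.547
= 97 / 3.893
= 24.91 MPa

24.91


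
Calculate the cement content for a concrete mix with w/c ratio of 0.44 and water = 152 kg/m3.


Cement = water / (w/c)
= 152 / 0.44
= 345.5 kg/m3

345.5


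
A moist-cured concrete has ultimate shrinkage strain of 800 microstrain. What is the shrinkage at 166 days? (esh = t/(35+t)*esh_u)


esh(166) = 166 / (35 + 166) * 800
= 166 / 201 * 800
= 660.7 microstrain

660.7


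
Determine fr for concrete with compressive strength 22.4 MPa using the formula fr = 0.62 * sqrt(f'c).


fr = 0.62 * sqrt(22.4)
= 2.934 MPa

2.934


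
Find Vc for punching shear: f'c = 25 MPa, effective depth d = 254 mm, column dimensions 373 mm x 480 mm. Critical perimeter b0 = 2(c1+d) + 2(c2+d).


b0 = 2*(373 + 254) + 2*(480 + 254) = 2722 mm
Vc = 0.33 * sqrt(25) * 2722 * 254 / 1000
= 1140.79 kN

1140.79


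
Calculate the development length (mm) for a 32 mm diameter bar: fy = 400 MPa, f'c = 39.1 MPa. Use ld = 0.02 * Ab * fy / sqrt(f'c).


Ab = pi * 32^2 / 4 = 804.248 mm2
ld = 0.02 * 804.248 * 400 / sqrt(39.1)
= 1028.9 mm

1028.9


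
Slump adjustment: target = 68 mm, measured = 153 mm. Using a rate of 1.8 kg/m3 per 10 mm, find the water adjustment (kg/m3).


Difference = 68 - 153 = -85 mm
Water adjustment = -85 * 1.8 / 10 = -15.3 kg/m3

-15.3


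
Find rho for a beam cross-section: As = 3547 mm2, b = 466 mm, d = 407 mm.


rho = As / (b * d)
= 3547 / (466 * 407)
= 0.0187

0.0187


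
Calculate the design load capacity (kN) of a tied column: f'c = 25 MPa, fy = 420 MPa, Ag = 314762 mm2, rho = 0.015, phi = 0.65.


Ast = rho * Ag = 0.015 * 314762 = 4721.43 mm2
phi*Pn = 0.65 * 0.80 * (0.85 * 25 * (314762 - 4721.43) + 420 * 4721.43) / 1000
= 4457.11 kN

4457.11


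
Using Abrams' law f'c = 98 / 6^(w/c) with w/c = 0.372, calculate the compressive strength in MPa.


f'c = 98 / 6^0.372
= 98 / 1.947
= 50.32 MPa

50.32


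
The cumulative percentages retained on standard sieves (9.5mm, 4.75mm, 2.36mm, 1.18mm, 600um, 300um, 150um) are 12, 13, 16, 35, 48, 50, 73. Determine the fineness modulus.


FM = sum(cumulative % retained) / 100
= 247 / 100
= 2.47

2.47


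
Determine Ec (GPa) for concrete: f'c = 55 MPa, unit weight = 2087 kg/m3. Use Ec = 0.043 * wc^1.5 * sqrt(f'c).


Ec = 0.043 * 2087^1.5 * sqrt(55) / 1000
= 30.4 GPa

30.4


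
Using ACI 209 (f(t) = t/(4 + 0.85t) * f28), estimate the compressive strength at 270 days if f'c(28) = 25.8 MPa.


f(270) = 270 / (4 + 0.85 * 270) * 25.8
= 270 / 233.5 * 25.8
= 29.83 MPa

29.83


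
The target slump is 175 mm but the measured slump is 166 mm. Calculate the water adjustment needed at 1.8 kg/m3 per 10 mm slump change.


Difference = 175 - 166 = 9 mm
Water adjustment = 9 * 1.8 / 10 = 1.6 kg/m3

1.6


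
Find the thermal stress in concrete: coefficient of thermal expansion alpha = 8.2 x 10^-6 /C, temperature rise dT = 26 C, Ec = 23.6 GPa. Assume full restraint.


sigma = alpha * dT * Ec
= 8.2e-6 * 26 * 23.6 * 1000
= 5.032 MPa

5.032


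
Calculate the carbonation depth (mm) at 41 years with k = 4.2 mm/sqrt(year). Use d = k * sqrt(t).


depth = k * sqrt(t)
= 4.2 * sqrt(41)
= 26.89 mm

26.89


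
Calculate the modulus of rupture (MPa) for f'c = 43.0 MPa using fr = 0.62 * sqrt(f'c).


fr = 0.62 * sqrt(43.0)
= 4.066 MPa

4.066


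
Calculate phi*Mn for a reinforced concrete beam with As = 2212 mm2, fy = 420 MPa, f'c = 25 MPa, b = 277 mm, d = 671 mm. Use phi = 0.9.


a = As * fy / (0.85 * f'c * b)
= 2212 * 420 / (0.85 * 25 * 277)
= 157.8322 mm
Mn = As * fy * (d - a/2) / 10^6
= 550.0696 kN-m
phi*Mn = 0.9 * 550.0696 = 495.06 kN-m

495.06


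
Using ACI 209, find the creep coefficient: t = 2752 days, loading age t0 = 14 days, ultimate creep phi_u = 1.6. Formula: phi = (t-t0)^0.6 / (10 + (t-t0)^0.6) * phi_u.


dt = 2752 - 14 = 2738
phi = 2738^0.6 / (10 + 2738^0.6) * 1.6
= 1.472

1.472


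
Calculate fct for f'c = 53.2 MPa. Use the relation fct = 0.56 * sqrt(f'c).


fct = 0.56 * sqrt(53.2)
= 0.56 * 7.294
= 4.085 MPa

4.085


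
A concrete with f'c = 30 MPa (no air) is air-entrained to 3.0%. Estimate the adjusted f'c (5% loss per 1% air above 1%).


Strength loss = (3.0 - 1) * 5 = 10.0%
f'c = 30 * (1 - 10.0/100)
= 27.0 MPa

27.0


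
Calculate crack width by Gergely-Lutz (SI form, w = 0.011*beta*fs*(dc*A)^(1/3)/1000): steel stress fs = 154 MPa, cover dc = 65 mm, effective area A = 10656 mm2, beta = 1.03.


w = 0.011 * beta * fs * (dc * A)^(1/3) / 1000
= 0.011 * 1.03 * 154 * (65 * 10656)^(1/3) / 1000
= 0.154 mm

0.154


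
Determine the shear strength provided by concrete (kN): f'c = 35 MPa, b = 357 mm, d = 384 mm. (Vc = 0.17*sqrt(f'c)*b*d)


Vc = 0.17 * sqrt(35) * 357 * 384 / 1000
= 137.87 kN

137.87


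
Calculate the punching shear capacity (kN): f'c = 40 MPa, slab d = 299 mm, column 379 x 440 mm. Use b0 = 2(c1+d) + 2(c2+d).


b0 = 2*(379 + 299) + 2*(440 + 299) = 2834 mm
Vc = 0.33 * sqrt(40) * 2834 * 299 / 1000
= 1768.54 kN

1768.54


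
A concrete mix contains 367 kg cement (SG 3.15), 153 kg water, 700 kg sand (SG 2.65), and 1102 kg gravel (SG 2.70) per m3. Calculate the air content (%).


Vol cement = 367 / (3.15 * 1000) = 0.116508 m3
Vol water = 153 / 1000 = 0.153 m3
Vol sand = 700 / (2.65 * 1000) = 0.264151 m3
Vol gravel = 1102 / (2.70 * 1000) = 0.408148 m3
Total solid + water volume = 0.941807 m3
Air = (1 - 0.941807) * 100 = 5.82%

5.82


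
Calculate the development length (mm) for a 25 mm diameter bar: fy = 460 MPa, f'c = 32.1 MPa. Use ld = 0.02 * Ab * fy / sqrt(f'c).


Ab = pi * 25^2 / 4 = 490.874 mm2
ld = 0.02 * 490.874 * 460 / sqrt(32.1)
= 797.1 mm

797.1


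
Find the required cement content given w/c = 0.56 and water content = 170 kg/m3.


Cement = water / (w/c)
= 170 / 0.56
= 303.6 kg/m3

303.6


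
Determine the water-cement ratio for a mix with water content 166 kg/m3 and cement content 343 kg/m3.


w/c = water / cement
w/c = 166 / 343 = 0.484

0.484


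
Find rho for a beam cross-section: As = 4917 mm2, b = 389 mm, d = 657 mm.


rho = As / (b * d)
= 4917 / (389 * 657)
= 0.0192

0.0192


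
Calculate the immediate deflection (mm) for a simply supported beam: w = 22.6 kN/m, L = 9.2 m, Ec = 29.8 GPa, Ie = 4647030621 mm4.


Convert: L = 9.2 m = 9200 mm, Ec = 29.8 GPa = 29800 MPa
delta = 5 * 22.6 * 9200^4 / (384 * 29800 * 4647030621)
= 15.22 mm

15.22


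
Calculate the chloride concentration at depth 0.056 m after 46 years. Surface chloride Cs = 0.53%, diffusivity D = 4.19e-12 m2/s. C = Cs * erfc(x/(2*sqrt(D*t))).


t_seconds = 46 * 365.25 * 24 * 3600 = 1451649600.0 s
arg = 0.056 / (2 * sqrt(4.19e-12 * 1451649600.0))
= 0.359
erfc(0.359) = 0.6116
C = 0.53 * 0.6116 = 0.3242%

0.3242


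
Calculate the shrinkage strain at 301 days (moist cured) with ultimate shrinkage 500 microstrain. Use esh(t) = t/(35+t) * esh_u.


esh(301) = 301 / (35 + 301) * 500
= 301 / 336 * 500
= 447.9 microstrain

447.9


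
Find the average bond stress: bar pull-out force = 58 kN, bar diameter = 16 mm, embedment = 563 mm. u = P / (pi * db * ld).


u = P / (pi * db * ld)
= 58 * 1000 / (pi * 16 * 563)
= 2.05 MPa

2.05


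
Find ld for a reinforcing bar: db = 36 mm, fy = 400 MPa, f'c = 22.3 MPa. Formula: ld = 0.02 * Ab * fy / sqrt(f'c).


Ab = pi * 36^2 / 4 = 1017.876 mm2
ld = 0.02 * 1017.876 * 400 / sqrt(22.3)
= 1724.4 mm

1724.4


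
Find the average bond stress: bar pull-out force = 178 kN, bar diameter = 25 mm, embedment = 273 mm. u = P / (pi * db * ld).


u = P / (pi * db * ld)
= 178 * 1000 / (pi * 25 * 273)
= 8.302 MPa

8.302


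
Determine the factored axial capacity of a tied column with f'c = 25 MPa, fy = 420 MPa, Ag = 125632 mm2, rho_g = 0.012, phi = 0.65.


Ast = rho * Ag = 0.012 * 125632 = 1507.584 mm2
phi*Pn = 0.65 * 0.80 * (0.85 * 25 * (125632 - 1507.584) + 420 * 1507.584) / 1000
= 1700.83 kN

1700.83


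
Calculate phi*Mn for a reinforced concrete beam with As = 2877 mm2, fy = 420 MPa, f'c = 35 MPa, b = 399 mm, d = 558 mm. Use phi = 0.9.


a = As * fy / (0.85 * f'c * b)
= 2877 * 420 / (0.85 * 35 * 399)
= 101.7957 mm
Mn = As * fy * (d - a/2) / 10^6
= 612.7518 kN-m
phi*Mn = 0.9 * 612.7518 = 551.48 kN-m

551.48


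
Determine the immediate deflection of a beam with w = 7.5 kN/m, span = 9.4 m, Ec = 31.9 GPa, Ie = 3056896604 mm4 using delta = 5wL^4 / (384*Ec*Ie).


Convert: L = 9.4 m = 9400 mm, Ec = 31.9 GPa = 31900 MPa
delta = 5 * 7.5 * 9400^4 / (384 * 31900 * 3056896604)
= 7.82 mm

7.82


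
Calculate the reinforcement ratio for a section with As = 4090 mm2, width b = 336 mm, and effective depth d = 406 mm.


rho = As / (b * d)
= 4090 / (336 * 406)
= 0.03

0.03


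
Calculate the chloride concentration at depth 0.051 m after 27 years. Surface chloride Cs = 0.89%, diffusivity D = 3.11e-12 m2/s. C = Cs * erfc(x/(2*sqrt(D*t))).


t_seconds = 27 * 365.25 * 24 * 3600 = 852055200.0 s
arg = 0.051 / (2 * sqrt(3.11e-12 * 852055200.0))
= 0.4954
erfc(0.4954) = 0.4836
C = 0.89 * 0.4836 = 0.4304%

0.4304


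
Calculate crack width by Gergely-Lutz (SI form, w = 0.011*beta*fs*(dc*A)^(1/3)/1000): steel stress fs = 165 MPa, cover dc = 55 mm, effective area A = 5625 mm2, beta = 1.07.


w = 0.011 * beta * fs * (dc * A)^(1/3) / 1000
= 0.011 * 1.07 * 165 * (55 * 5625)^(1/3) / 1000
= 0.131 mm

0.131


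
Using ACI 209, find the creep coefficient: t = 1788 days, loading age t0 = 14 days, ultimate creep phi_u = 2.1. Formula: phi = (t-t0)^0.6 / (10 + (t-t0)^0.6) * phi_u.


dt = 1788 - 14 = 1774
phi = 1774^0.6 / (10 + 1774^0.6) * 2.1
= 1.888

1.888


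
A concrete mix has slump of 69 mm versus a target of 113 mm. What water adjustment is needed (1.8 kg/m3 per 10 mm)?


Difference = 113 - 69 = 44 mm
Water adjustment = 44 * 1.8 / 10 = 7.9 kg/m3

7.9


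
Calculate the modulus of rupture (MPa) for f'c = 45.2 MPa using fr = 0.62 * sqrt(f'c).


fr = 0.62 * sqrt(45.2)
= 4.168 MPa

4.168


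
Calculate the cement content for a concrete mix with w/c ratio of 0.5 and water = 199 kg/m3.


Cement = water / (w/c)
= 199 / 0.5
= 398.0 kg/m3

398.0


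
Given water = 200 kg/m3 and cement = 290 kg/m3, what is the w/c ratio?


w/c = water / cement
w/c = 200 / 290 = 0.69

0.69


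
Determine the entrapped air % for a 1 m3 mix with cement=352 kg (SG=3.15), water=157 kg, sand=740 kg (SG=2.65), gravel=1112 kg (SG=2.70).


Vol cement = 352 / (3.15 * 1000) = 0.111746 m3
Vol water = 157 / 1000 = 0.157 m3
Vol sand = 740 / (2.65 * 1000) = 0.279245 m3
Vol gravel = 1112 / (2.70 * 1000) = 0.411852 m3
Total solid + water volume = 0.959843 m3
Air = (1 - 0.959843) * 100 = 4.02%

4.02


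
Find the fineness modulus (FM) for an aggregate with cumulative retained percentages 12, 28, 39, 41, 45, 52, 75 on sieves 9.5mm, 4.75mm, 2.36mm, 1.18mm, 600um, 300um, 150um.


FM = sum(cumulative % retained) / 100
= 292 / 100
= 2.92

2.92


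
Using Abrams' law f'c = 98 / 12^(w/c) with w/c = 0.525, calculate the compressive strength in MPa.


f'c = 98 / 12^0.525
= 98 / 3.686
= 26.59 MPa

26.59


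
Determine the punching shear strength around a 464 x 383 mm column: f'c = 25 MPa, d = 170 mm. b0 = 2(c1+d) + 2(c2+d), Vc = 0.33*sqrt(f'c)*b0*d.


b0 = 2*(464 + 170) + 2*(383 + 170) = 2374 mm
Vc = 0.33 * sqrt(25) * 2374 * 170 / 1000
= 665.91 kN

665.91


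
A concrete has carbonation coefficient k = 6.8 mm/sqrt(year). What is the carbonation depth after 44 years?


depth = k * sqrt(t)
= 6.8 * sqrt(44)
= 45.11 mm

45.11


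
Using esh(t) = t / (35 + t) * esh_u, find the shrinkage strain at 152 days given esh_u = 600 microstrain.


esh(152) = 152 / (35 + 152) * 600
= 152 / 187 * 600
= 487.7 microstrain

487.7


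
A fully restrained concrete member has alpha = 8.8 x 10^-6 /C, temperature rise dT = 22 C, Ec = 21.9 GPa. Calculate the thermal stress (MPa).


sigma = alpha * dT * Ec
= 8.8e-6 * 22 * 21.9 * 1000
= 4.24 MPa

4.24


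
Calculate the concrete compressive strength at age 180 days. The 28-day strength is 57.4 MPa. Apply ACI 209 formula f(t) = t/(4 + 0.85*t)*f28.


f(180) = 180 / (4 + 0.85 * 180) * 57.4
= 180 / 157.0 * 57.4
= 65.81 MPa

65.81


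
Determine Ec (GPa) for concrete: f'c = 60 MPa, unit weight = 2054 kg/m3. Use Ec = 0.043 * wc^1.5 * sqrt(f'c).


Ec = 0.043 * 2054^1.5 * sqrt(60) / 1000
= 31.01 GPa

31.01


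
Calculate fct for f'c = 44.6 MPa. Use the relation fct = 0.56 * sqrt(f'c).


fct = 0.56 * sqrt(44.6)
= 0.56 * 6.678
= 3.74 MPa

3.74


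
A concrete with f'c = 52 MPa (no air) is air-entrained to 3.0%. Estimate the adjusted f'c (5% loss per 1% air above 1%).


Strength loss = (3.0 - 1) * 5 = 10.0%
f'c = 52 * (1 - 10.0/100)
= 46.8 MPa

46.8


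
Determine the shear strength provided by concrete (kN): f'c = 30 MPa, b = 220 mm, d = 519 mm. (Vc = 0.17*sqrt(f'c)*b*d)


Vc = 0.17 * sqrt(30) * 220 * 519 / 1000
= 106.32 kN

106.32


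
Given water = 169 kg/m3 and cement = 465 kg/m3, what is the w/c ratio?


w/c = water / cement
w/c = 169 / 465 = 0.363

0.363


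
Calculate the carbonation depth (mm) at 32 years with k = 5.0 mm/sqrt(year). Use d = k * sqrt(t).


depth = k * sqrt(t)
= 5.0 * sqrt(32)
= 28.28 mm

28.28


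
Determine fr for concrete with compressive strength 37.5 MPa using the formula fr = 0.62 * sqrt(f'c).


fr = 0.62 * sqrt(37.5)
= 3.797 MPa

3.797


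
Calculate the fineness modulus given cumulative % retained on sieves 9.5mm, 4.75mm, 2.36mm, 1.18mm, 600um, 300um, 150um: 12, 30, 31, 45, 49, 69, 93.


FM = sum(cumulative % retained) / 100
= 329 / 100
= 3.29

3.29


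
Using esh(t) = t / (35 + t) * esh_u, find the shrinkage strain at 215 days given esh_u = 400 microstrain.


esh(215) = 215 / (35 + 215) * 400
= 215 / 250 * 400
= 344.0 microstrain

344.0


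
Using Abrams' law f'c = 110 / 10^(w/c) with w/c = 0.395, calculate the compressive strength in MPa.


f'c = 110 / 10^0.395
= 110 / 2.483
= 44.3 MPa

44.3


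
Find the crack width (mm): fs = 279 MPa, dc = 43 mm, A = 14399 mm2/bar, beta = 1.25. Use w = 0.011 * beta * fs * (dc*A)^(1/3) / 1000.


w = 0.011 * beta * fs * (dc * A)^(1/3) / 1000
= 0.011 * 1.25 * 279 * (43 * 14399)^(1/3) / 1000
= 0.327 mm

0.327


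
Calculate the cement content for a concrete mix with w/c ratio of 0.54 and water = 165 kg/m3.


Cement = water / (w/c)
= 165 / 0.54
= 305.6 kg/m3

305.6


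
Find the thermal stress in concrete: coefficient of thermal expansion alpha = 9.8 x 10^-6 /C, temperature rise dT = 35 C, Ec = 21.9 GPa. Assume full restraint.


sigma = alpha * dT * Ec
= 9.8e-6 * 35 * 21.9 * 1000
= 7.512 MPa

7.512


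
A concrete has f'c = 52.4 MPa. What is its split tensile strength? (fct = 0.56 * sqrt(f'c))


fct = 0.56 * sqrt(52.4)
= 0.56 * 7.239
= 4.054 MPa

4.054


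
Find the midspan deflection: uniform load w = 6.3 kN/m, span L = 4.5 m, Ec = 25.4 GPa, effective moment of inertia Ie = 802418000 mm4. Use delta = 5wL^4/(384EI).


Convert: L = 4.5 m = 4500 mm, Ec = 25.4 GPa = 25400 MPa
delta = 5 * 6.3 * 4500^4 / (384 * 25400 * 802418000)
= 1.65 mm

1.65


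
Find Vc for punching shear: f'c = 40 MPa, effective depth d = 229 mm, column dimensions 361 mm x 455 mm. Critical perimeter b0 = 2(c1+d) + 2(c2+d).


b0 = 2*(361 + 229) + 2*(455 + 229) = 2548 mm
Vc = 0.33 * sqrt(40) * 2548 * 229 / 1000
= 1217.81 kN

1217.81


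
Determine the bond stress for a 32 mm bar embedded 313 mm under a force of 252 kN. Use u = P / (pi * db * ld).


u = P / (pi * db * ld)
= 252 * 1000 / (pi * 32 * 313)
= 8.009 MPa

8.009


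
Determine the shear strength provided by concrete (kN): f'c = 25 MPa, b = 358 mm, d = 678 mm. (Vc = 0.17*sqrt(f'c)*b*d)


Vc = 0.17 * sqrt(25) * 358 * 678 / 1000
= 206.32 kN

206.32


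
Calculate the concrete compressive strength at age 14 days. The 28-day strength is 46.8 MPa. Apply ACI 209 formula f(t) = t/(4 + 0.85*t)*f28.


f(14) = 14 / (4 + 0.85 * 14) * 46.8
= 14 / 15.9 * 46.8
= 41.21 MPa

41.21


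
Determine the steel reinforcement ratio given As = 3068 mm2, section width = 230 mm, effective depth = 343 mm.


rho = As / (b * d)
= 3068 / (230 * 343)
= 0.0389

0.0389


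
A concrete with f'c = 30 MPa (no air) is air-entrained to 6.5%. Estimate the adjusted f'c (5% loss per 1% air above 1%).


Strength loss = (6.5 - 1) * 5 = 27.5%
f'c = 30 * (1 - 27.5/100)
= 21.75 MPa

21.75


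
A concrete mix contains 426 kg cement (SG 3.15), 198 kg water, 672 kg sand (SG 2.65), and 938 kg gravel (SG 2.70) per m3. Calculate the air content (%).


Vol cement = 426 / (3.15 * 1000) = 0.135238 m3
Vol water = 198 / 1000 = 0.198 m3
Vol sand = 672 / (2.65 * 1000) = 0.253585 m3
Vol gravel = 938 / (2.70 * 1000) = 0.347407 m3
Total solid + water volume = 0.93423 m3
Air = (1 - 0.93423) * 100 = 6.58%

6.58


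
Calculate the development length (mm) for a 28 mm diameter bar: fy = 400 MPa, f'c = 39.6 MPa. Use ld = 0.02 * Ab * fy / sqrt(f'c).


Ab = pi * 28^2 / 4 = 615.752 mm2
ld = 0.02 * 615.752 * 400 / sqrt(39.6)
= 782.8 mm

782.8


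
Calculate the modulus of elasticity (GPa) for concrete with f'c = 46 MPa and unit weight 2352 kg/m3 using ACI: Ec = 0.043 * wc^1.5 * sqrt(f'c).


Ec = 0.043 * 2352^1.5 * sqrt(46) / 1000
= 33.27 GPa

33.27


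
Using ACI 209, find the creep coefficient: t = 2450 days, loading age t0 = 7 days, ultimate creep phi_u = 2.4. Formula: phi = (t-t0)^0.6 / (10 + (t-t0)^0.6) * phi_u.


dt = 2450 - 7 = 2443
phi = 2443^0.6 / (10 + 2443^0.6) * 2.4
= 2.196

2.196


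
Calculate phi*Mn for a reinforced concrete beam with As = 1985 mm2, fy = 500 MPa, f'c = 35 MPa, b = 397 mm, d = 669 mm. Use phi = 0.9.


a = As * fy / (0.85 * f'c * b)
= 1985 * 500 / (0.85 * 35 * 397)
= 84.0336 mm
Mn = As * fy * (d - a/2) / 10^6
= 622.2808 kN-m
phi*Mn = 0.9 * 622.2808 = 560.05 kN-m

560.05


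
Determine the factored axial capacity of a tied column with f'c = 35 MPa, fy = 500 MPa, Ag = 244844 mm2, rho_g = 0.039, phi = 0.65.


Ast = rho * Ag = 0.039 * 244844 = 9548.916 mm2
phi*Pn = 0.65 * 0.80 * (0.85 * 35 * (244844 - 9548.916) + 500 * 9548.916) / 1000
= 6122.73 kN

6122.73


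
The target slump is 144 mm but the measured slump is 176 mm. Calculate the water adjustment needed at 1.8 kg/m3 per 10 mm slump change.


Difference = 144 - 176 = -32 mm
Water adjustment = -32 * 1.8 / 10 = -5.8 kg/m3

-5.8


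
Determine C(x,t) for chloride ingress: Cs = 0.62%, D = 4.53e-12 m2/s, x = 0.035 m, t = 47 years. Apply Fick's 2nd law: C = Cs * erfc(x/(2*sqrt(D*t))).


t_seconds = 47 * 365.25 * 24 * 3600 = 1483207200.0 s
arg = 0.035 / (2 * sqrt(4.53e-12 * 1483207200.0))
= 0.2135
erfc(0.2135) = 0.7627
C = 0.62 * 0.7627 = 0.4729%

0.4729


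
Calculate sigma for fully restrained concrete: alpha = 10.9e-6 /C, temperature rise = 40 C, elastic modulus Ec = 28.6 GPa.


sigma = alpha * dT * Ec
= 10.9e-6 * 40 * 28.6 * 1000
= 12.47 MPa

12.47


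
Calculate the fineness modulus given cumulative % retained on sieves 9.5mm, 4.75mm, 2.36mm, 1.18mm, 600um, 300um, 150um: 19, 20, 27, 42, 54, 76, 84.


FM = sum(cumulative % retained) / 100
= 322 / 100
= 3.22

3.22


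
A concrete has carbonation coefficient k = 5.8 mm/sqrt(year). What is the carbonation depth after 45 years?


depth = k * sqrt(t)
= 5.8 * sqrt(45)
= 38.91 mm

38.91


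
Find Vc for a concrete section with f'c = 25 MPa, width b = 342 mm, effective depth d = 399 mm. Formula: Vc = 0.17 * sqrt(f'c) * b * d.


Vc = 0.17 * sqrt(25) * 342 * 399 / 1000
= 115.99 kN

115.99


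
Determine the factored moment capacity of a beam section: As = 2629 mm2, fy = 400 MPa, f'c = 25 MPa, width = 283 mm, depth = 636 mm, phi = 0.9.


a = As * fy / (0.85 * f'c * b)
= 2629 * 400 / (0.85 * 25 * 283)
= 174.8659 mm
Mn = As * fy * (d - a/2) / 10^6
= 576.8731 kN-m
phi*Mn = 0.9 * 576.8731 = 519.19 kN-m

519.19


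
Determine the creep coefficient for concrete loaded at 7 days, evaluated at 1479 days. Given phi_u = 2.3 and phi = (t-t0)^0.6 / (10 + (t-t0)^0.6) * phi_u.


dt = 1479 - 7 = 1472
phi = 1472^0.6 / (10 + 1472^0.6) * 2.3
= 2.043

2.043


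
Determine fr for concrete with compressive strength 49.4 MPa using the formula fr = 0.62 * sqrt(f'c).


fr = 0.62 * sqrt(49.4)
= 4.358 MPa

4.358


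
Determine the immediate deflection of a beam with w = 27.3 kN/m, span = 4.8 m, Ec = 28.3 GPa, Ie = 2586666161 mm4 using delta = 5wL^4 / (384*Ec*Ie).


Convert: L = 4.8 m = 4800 mm, Ec = 28.3 GPa = 28300 MPa
delta = 5 * 27.3 * 4800^4 / (384 * 28300 * 2586666161)
= 2.58 mm

2.58


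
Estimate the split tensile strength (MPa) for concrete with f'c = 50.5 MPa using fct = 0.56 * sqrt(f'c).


fct = 0.56 * sqrt(50.5)
= 0.56 * 7.106
= 3.98 MPa

3.98


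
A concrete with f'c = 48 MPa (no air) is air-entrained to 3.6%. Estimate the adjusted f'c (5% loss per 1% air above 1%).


Strength loss = (3.6 - 1) * 5 = 13.0%
f'c = 48 * (1 - 13.0/100)
= 41.76 MPa

41.76


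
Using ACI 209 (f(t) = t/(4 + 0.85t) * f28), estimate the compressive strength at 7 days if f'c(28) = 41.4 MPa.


f(7) = 7 / (4 + 0.85 * 7) * 41.4
= 7 / 9.95 * 41.4
= 29.13 MPa

29.13


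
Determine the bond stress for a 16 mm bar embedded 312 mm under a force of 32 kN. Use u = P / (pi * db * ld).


u = P / (pi * db * ld)
= 32 * 1000 / (pi * 16 * 312)
= 2.04 MPa

2.04


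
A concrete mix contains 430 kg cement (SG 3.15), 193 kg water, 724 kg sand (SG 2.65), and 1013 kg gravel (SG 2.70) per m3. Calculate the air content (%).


Vol cement = 430 / (3.15 * 1000) = 0.136508 m3
Vol water = 193 / 1000 = 0.193 m3
Vol sand = 724 / (2.65 * 1000) = 0.273208 m3
Vol gravel = 1013 / (2.70 * 1000) = 0.375185 m3
Total solid + water volume = 0.977901 m3
Air = (1 - 0.977901) * 100 = 2.21%

2.21


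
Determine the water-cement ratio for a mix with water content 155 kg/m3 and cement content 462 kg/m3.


w/c = water / cement
w/c = 155 / 462 = 0.335

0.335


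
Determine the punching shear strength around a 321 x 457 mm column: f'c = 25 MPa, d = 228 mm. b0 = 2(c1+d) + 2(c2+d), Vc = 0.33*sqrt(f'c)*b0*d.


b0 = 2*(321 + 228) + 2*(457 + 228) = 2468 mm
Vc = 0.33 * sqrt(25) * 2468 * 228 / 1000
= 928.46 kN

928.46


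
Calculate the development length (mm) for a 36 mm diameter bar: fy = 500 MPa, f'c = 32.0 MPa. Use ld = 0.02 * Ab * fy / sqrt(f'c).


Ab = pi * 36^2 / 4 = 1017.876 mm2
ld = 0.02 * 1017.876 * 500 / sqrt(32.0)
= 1799.4 mm

1799.4


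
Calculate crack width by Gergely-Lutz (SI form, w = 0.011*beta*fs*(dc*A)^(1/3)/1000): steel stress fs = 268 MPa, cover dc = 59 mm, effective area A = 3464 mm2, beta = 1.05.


w = 0.011 * beta * fs * (dc * A)^(1/3) / 1000
= 0.011 * 1.05 * 268 * (59 * 3464)^(1/3) / 1000
= 0.182 mm

0.182


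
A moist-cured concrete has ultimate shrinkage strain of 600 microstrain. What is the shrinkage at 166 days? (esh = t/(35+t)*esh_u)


esh(166) = 166 / (35 + 166) * 600
= 166 / 201 * 600
= 495.5 microstrain

495.5


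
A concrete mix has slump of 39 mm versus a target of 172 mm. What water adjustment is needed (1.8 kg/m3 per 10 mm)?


Difference = 172 - 39 = 133 mm
Water adjustment = 133 * 1.8 / 10 = 23.9 kg/m3

23.9


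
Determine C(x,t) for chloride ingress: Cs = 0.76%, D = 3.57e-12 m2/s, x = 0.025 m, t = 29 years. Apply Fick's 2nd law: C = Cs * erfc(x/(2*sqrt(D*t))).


t_seconds = 29 * 365.25 * 24 * 3600 = 915170400.0 s
arg = 0.025 / (2 * sqrt(3.57e-12 * 915170400.0))
= 0.2187
erfc(0.2187) = 0.7571
C = 0.76 * 0.7571 = 0.5754%

0.5754


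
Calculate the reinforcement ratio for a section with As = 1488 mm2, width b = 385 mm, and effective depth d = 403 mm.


rho = As / (b * d)
= 1488 / (385 * 403)
= 0.0096

0.0096


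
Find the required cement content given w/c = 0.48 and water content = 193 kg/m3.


Cement = water / (w/c)
= 193 / 0.48
= 402.1 kg/m3

402.1


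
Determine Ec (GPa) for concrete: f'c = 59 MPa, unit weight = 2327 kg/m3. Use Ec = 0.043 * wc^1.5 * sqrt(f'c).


Ec = 0.043 * 2327^1.5 * sqrt(59) / 1000
= 37.08 GPa

37.08


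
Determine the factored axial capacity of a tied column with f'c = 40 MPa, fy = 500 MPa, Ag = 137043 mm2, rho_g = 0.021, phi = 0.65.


Ast = rho * Ag = 0.021 * 137043 = 2877.903 mm2
phi*Pn = 0.65 * 0.80 * (0.85 * 40 * (137043 - 2877.903) + 500 * 2877.903) / 1000
= 3120.29 kN

3120.29


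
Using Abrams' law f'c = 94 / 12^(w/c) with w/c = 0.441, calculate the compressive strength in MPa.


f'c = 94 / 12^0.441
= 94 / 2.992
= 31.42 MPa

31.42


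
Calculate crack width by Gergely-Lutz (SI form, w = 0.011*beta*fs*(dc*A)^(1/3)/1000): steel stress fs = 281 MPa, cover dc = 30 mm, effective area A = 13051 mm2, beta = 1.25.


w = 0.011 * beta * fs * (dc * A)^(1/3) / 1000
= 0.011 * 1.25 * 281 * (30 * 13051)^(1/3) / 1000
= 0.283 mm

0.283


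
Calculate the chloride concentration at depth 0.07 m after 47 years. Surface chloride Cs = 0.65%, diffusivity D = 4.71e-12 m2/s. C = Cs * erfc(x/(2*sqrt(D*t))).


t_seconds = 47 * 365.25 * 24 * 3600 = 1483207200.0 s
arg = 0.07 / (2 * sqrt(4.71e-12 * 1483207200.0))
= 0.4188
erfc(0.4188) = 0.5537
C = 0.65 * 0.5537 = 0.3599%

0.3599


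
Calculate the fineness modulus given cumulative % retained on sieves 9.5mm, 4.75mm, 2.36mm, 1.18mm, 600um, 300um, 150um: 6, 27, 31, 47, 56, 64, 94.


FM = sum(cumulative % retained) / 100
= 325 / 100
= 3.25

3.25


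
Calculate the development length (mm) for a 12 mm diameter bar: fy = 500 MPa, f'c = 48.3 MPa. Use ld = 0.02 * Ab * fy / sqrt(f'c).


Ab = pi * 12^2 / 4 = 113.097 mm2
ld = 0.02 * 113.097 * 500 / sqrt(48.3)
= 162.7 mm

162.7


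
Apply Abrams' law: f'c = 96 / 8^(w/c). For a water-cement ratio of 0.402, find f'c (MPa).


f'c = 96 / 8^0.402
= 96 / 2.307
= 41.61 MPa

41.61


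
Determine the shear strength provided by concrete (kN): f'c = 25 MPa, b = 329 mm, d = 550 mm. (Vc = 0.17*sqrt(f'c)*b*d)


Vc = 0.17 * sqrt(25) * 329 * 550 / 1000
= 153.81 kN

153.81


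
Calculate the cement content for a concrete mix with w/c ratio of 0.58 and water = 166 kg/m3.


Cement = water / (w/c)
= 166 / 0.58
= 286.2 kg/m3

286.2


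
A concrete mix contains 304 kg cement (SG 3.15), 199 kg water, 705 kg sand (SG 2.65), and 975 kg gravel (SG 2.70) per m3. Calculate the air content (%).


Vol cement = 304 / (3.15 * 1000) = 0.096508 m3
Vol water = 199 / 1000 = 0.199 m3
Vol sand = 705 / (2.65 * 1000) = 0.266038 m3
Vol gravel = 975 / (2.70 * 1000) = 0.361111 m3
Total solid + water volume = 0.922657 m3
Air = (1 - 0.922657) * 100 = 7.73%

7.73


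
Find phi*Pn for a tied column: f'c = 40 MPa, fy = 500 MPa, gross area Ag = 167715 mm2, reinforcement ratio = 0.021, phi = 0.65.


Ast = rho * Ag = 0.021 * 167715 = 3522.015 mm2
phi*Pn = 0.65 * 0.80 * (0.85 * 40 * (167715 - 3522.015) + 500 * 3522.015) / 1000
= 3818.66 kN

3818.66


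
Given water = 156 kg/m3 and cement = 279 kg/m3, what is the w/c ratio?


w/c = water / cement
w/c = 156 / 279 = 0.559

0.559


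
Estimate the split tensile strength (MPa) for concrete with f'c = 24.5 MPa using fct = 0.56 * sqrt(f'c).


fct = 0.56 * sqrt(24.5)
= 0.56 * 4.95
= 2.772 MPa

2.772


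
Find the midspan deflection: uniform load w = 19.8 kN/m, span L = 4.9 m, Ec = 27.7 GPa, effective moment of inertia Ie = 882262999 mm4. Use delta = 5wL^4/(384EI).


Convert: L = 4.9 m = 4900 mm, Ec = 27.7 GPa = 27700 MPa
delta = 5 * 19.8 * 4900^4 / (384 * 27700 * 882262999)
= 6.08 mm

6.08


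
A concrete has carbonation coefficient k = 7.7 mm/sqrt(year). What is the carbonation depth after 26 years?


depth = k * sqrt(t)
= 7.7 * sqrt(26)
= 39.26 mm

39.26


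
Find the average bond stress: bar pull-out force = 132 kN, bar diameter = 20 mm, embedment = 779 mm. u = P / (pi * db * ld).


u = P / (pi * db * ld)
= 132 * 1000 / (pi * 20 * 779)
= 2.697 MPa

2.697


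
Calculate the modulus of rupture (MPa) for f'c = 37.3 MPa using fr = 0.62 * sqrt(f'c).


fr = 0.62 * sqrt(37.3)
= 3.787 MPa

3.787


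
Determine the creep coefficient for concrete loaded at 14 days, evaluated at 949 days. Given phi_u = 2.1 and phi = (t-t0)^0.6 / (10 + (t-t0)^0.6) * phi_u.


dt = 949 - 14 = 935
phi = 935^0.6 / (10 + 935^0.6) * 2.1
= 1.803

1.803


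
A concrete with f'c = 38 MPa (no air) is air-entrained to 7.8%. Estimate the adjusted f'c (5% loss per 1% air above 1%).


Strength loss = (7.8 - 1) * 5 = 34.0%
f'c = 38 * (1 - 34.0/100)
= 25.08 MPa

25.08


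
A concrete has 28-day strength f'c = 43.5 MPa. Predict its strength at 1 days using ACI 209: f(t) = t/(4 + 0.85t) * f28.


f(1) = 1 / (4 + 0.85 * 1) * 43.5
= 1 / 4.85 * 43.5
= 8.97 MPa

8.97


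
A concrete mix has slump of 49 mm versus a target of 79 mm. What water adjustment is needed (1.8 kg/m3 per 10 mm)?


Difference = 79 - 49 = 30 mm
Water adjustment = 30 * 1.8 / 10 = 5.4 kg/m3

5.4
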